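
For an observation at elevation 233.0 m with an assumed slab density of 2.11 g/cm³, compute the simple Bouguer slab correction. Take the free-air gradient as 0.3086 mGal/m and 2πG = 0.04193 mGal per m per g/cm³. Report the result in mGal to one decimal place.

Bouguer slab correction = 0.04193 × 2.11 × 233.0 = 20.6 mGal

20.6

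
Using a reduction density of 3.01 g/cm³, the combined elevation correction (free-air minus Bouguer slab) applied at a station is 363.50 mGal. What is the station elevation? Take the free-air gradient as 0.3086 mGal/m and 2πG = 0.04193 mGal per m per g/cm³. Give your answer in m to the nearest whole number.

1993

Combined gradient = 0.3086 − 0.04193 × 3.01 = 0.1823907 mGal/m
h = 363.50 / 0.1823907 = 1992.97 m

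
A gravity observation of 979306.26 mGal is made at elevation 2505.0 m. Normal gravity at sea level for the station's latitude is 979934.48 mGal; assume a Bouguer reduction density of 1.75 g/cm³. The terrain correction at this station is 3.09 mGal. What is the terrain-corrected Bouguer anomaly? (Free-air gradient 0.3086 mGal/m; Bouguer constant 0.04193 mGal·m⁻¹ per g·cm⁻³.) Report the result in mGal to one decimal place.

Free-air correction = 0.3086 × 2505.0 = 773.04 mGal
Free-air anomaly = 979306.26 − 979934.48 + (773.04) = 144.82 mGal
Bouguer slab correction = 0.04193 × 1.75 × 2505.0 = 183.81 mGal
Simple Bouguer anomaly = 144.82 − (183.81) = -38.99 mGal
Complete Bouguer anomaly = -38.99 + 3.09 = -35.90 mGal

-35.9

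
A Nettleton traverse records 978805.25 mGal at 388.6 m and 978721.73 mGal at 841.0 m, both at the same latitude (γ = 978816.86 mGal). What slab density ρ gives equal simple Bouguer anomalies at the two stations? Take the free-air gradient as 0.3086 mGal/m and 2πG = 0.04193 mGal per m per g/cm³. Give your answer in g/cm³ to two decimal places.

Δg_obs = 978721.73 − 978805.25 = -83.52 mGal over Δh = 841.0 − 388.6 = 452.4 m
Equal Bouguer anomalies ⇒ Δg_obs + (0.3086 − 0.04193ρ)·Δh = 0
0.3086 − 0.04193ρ = −Δg_obs/Δh = 0.18462
ρ = (0.3086 − 0.18462) / 0.04193 = 2.96 g/cm³

2.96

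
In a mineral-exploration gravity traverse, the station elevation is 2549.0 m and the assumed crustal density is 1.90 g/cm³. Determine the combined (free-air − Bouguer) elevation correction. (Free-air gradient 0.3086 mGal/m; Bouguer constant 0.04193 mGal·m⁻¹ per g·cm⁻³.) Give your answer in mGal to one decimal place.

Combined gradient = 0.3086 − 0.04193 × 1.90 = 0.2289330 mGal/m
Combined elevation correction = 0.2289330 × 2549.0 = 583.6 mGal

583.6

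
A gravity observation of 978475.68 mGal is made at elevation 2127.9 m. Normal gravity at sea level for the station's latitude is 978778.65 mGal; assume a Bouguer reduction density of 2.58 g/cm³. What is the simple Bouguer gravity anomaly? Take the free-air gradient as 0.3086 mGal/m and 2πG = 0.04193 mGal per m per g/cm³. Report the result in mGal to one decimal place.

Free-air correction = 0.3086 × 2127.9 = 656.67 mGal
Free-air anomaly = 978475.68 − 978778.65 + (656.67) = 353.70 mGal
Bouguer slab correction = 0.04193 × 2.58 × 2127.9 = 230.19 mGal
Simple Bouguer anomaly = 353.70 − (230.19) = 123.51 mGal

123.5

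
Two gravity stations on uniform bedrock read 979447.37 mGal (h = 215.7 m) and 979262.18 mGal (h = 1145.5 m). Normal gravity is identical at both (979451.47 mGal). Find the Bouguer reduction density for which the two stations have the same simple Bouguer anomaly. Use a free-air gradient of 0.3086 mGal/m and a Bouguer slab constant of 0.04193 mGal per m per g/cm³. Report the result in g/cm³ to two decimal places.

Δg_obs = 979262.18 − 979447.37 = -185.19 mGal over Δh = 1145.5 − 215.7 = 929.8 m
Equal Bouguer anomalies ⇒ Δg_obs + (0.3086 − 0.04193ρ)·Δh = 0
0.3086 − 0.04193ρ = −Δg_obs/Δh = 0.19917
ρ = (0.3086 − 0.19917) / 0.04193 = 2.61 g/cm³

2.61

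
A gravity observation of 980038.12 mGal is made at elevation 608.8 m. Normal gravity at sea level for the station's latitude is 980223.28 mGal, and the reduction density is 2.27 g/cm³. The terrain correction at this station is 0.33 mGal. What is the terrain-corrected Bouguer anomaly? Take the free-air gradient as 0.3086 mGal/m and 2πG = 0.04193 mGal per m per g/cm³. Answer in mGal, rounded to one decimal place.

Free-air correction = 0.3086 × 608.8 = 187.88 mGal
Free-air anomaly = 980038.12 − 980223.28 + (187.88) = 2.72 mGal
Bouguer slab correction = 0.04193 × 2.27 × 608.8 = 57.95 mGal
Simple Bouguer anomaly = 2.72 − (57.95) = -55.23 mGal
Complete Bouguer anomaly = -55.23 + 0.33 = -54.90 mGal

-54.9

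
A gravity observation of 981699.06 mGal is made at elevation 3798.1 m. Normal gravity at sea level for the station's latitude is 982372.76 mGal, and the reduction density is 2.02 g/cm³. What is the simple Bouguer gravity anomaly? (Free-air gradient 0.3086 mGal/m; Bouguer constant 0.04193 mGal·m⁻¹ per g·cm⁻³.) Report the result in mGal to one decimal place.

176.7

Free-air correction = 0.3086 × 3798.1 = 1172.09 mGal
Free-air anomaly = 981699.06 − 982372.76 + (1172.09) = 498.39 mGal
Bouguer slab correction = 0.04193 × 2.02 × 3798.1 = 321.69 mGal
Simple Bouguer anomaly = 498.39 − (321.69) = 176.70 mGal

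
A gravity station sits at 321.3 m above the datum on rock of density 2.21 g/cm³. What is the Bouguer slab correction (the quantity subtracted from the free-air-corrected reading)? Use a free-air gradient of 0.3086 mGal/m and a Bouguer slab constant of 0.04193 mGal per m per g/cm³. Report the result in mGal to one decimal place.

Bouguer slab correction = 0.04193 × 2.21 × 321.3 = 29.8 mGal

29.8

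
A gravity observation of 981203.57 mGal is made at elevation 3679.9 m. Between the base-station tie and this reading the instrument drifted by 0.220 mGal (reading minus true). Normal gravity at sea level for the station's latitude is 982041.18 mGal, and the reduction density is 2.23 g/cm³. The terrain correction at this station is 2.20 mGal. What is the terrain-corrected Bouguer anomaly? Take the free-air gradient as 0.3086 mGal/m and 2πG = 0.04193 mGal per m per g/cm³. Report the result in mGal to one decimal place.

-44.1

Drift-corrected reading = 981203.57 − (0.220) = 981203.350 mGal
Free-air correction = 0.3086 × 3679.9 = 1135.62 mGal
Free-air anomaly = 981203.350 − 982041.18 + (1135.62) = 297.790 mGal
Bouguer slab correction = 0.04193 × 2.23 × 3679.9 = 344.09 mGal
Simple Bouguer anomaly = 297.790 − (344.09) = -46.300 mGal
Complete Bouguer anomaly = -46.300 + 2.20 = -44.100 mGal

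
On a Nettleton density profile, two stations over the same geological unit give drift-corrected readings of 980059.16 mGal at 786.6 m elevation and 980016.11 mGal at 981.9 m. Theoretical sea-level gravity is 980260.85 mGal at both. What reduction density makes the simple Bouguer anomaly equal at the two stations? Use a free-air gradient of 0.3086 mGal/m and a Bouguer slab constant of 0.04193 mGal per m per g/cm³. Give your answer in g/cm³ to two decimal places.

2.10

Δg_obs = 980016.11 − 980059.16 = -43.05 mGal over Δh = 981.9 − 786.6 = 195.3 m
Equal Bouguer anomalies ⇒ Δg_obs + (0.3086 − 0.04193ρ)·Δh = 0
0.3086 − 0.04193ρ = −Δg_obs/Δh = 0.22043
ρ = (0.3086 − 0.22043) / 0.04193 = 2.10 g/cm³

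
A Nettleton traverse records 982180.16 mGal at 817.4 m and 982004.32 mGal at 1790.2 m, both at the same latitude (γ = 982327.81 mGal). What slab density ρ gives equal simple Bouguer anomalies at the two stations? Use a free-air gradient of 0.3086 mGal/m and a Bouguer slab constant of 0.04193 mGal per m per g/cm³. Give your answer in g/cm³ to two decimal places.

3.05

Δg_obs = 982004.32 − 982180.16 = -175.84 mGal over Δh = 1790.2 − 817.4 = 972.8 m
Equal Bouguer anomalies ⇒ Δg_obs + (0.3086 − 0.04193ρ)·Δh = 0
0.3086 − 0.04193ρ = −Δg_obs/Δh = 0.18076
ρ = (0.3086 − 0.18076) / 0.04193 = 3.05 g/cm³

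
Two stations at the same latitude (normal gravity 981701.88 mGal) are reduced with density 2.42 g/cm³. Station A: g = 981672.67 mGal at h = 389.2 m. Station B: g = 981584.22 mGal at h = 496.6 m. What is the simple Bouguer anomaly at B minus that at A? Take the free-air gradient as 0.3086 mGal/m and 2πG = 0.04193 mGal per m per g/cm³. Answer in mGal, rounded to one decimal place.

Δg_SB(A) = 981672.67 − 981701.88 + 0.3086×389.2 − 0.04193×2.42×389.2 = 51.40 mGal
Δg_SB(B) = 981584.22 − 981701.88 + 0.3086×496.6 − 0.04193×2.42×496.6 = -14.80 mGal
Difference = -14.80 − (51.40) = -66.20 mGal

-66.2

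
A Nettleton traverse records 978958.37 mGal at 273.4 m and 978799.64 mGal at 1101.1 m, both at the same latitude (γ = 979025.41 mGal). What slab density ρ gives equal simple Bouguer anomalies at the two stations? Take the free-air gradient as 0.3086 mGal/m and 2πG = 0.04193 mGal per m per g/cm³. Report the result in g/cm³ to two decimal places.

2.79

Δg_obs = 978799.64 − 978958.37 = -158.73 mGal over Δh = 1101.1 − 273.4 = 827.7 m
Equal Bouguer anomalies ⇒ Δg_obs + (0.3086 − 0.04193ρ)·Δh = 0
0.3086 − 0.04193ρ = −Δg_obs/Δh = 0.19177
ρ = (0.3086 − 0.19177) / 0.04193 = 2.79 g/cm³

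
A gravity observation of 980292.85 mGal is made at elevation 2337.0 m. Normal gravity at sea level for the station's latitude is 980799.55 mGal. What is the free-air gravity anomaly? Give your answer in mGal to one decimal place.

214.5

Free-air correction = 0.3086 × 2337.0 = 721.20 mGal
Free-air anomaly = 980292.85 − 980799.55 + (721.20) = 214.50 mGal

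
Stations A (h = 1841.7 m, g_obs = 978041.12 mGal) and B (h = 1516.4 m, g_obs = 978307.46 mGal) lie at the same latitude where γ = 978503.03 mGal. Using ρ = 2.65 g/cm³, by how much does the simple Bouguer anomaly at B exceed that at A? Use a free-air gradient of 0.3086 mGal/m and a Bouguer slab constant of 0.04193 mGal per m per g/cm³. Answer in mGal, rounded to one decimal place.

202.1

Δg_SB(A) = 978041.12 − 978503.03 + 0.3086×1841.7 − 0.04193×2.65×1841.7 = -98.20 mGal
Δg_SB(B) = 978307.46 − 978503.03 + 0.3086×1516.4 − 0.04193×2.65×1516.4 = 103.90 mGal
Difference = 103.90 − (-98.20) = 202.10 mGal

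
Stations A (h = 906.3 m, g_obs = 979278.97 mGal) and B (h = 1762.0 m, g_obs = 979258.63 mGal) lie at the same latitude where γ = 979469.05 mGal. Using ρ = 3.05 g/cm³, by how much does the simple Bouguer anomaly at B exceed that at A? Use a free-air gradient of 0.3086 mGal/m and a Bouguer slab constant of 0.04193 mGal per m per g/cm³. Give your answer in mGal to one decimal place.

134.3

Δg_SB(A) = 979278.97 − 979469.05 + 0.3086×906.3 − 0.04193×3.05×906.3 = -26.30 mGal
Δg_SB(B) = 979258.63 − 979469.05 + 0.3086×1762.0 − 0.04193×3.05×1762.0 = 108.00 mGal
Difference = 108.00 − (-26.30) = 134.30 mGal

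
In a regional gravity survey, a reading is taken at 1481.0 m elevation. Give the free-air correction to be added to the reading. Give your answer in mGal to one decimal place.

Free-air correction = 0.3086 × 1481.0 = 457.0 mGal

457.0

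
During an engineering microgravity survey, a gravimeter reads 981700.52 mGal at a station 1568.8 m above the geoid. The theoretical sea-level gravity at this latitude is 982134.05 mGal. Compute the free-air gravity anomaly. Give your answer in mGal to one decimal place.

Free-air correction = 0.3086 × 1568.8 = 484.13 mGal
Free-air anomaly = 981700.52 − 982134.05 + (484.13) = 50.60 mGal

50.6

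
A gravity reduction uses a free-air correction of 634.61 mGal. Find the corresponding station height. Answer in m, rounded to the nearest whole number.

2056

h = 634.61 / 0.3086 = 2056.42 m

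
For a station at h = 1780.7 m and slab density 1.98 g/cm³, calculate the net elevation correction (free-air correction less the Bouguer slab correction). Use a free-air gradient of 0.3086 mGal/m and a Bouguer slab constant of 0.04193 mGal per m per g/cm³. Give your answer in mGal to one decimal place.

401.7

Combined gradient = 0.3086 − 0.04193 × 1.98 = 0.2255786 mGal/m
Combined elevation correction = 0.2255786 × 1780.7 = 401.7 mGal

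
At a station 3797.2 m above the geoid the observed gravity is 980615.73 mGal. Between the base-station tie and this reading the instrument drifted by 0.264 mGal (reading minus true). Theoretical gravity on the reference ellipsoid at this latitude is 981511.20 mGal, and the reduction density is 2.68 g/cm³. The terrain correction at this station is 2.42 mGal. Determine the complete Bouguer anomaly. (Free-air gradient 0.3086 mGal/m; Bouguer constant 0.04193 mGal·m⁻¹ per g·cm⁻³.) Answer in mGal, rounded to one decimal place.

Drift-corrected reading = 980615.73 − (0.264) = 980615.466 mGal
Free-air correction = 0.3086 × 3797.2 = 1171.82 mGal
Free-air anomaly = 980615.466 − 981511.20 + (1171.82) = 276.086 mGal
Bouguer slab correction = 0.04193 × 2.68 × 3797.2 = 426.70 mGal
Simple Bouguer anomaly = 276.086 − (426.70) = -150.614 mGal
Complete Bouguer anomaly = -150.614 + 2.42 = -148.194 mGal

-148.2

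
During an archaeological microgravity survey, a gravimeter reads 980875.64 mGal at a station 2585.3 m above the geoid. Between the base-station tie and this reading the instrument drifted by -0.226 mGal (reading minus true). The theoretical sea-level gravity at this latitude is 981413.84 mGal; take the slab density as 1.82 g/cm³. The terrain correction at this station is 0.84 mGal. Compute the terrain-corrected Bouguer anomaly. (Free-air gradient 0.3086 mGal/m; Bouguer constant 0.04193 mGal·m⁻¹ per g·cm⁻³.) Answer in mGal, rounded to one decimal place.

63.4

Drift-corrected reading = 980875.64 − (-0.226) = 980875.866 mGal
Free-air correction = 0.3086 × 2585.3 = 797.82 mGal
Free-air anomaly = 980875.866 − 981413.84 + (797.82) = 259.846 mGal
Bouguer slab correction = 0.04193 × 1.82 × 2585.3 = 197.29 mGal
Simple Bouguer anomaly = 259.846 − (197.29) = 62.556 mGal
Complete Bouguer anomaly = 62.556 + 0.84 = 63.396 mGal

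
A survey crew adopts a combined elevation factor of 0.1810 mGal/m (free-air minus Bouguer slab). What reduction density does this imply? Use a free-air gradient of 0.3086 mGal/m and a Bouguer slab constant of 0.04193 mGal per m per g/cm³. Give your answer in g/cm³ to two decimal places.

3.04

0.1810 = 0.3086 − 0.04193 × ρ
ρ = (0.3086 − 0.1810) / 0.04193 = 3.04 g/cm³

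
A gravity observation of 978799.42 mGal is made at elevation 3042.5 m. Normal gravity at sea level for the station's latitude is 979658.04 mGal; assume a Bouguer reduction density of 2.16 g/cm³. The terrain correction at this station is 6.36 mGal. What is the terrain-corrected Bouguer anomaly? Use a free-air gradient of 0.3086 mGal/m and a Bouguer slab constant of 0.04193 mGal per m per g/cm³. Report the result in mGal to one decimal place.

Free-air correction = 0.3086 × 3042.5 = 938.92 mGal
Free-air anomaly = 978799.42 − 979658.04 + (938.92) = 80.30 mGal
Bouguer slab correction = 0.04193 × 2.16 × 3042.5 = 275.56 mGal
Simple Bouguer anomaly = 80.30 − (275.56) = -195.26 mGal
Complete Bouguer anomaly = -195.26 + 6.36 = -188.90 mGal

-188.9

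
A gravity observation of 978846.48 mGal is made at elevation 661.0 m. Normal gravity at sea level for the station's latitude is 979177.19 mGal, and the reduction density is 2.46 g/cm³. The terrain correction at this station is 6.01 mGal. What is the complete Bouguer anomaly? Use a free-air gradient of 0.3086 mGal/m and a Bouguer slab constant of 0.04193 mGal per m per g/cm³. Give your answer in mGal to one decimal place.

-188.9

Free-air correction = 0.3086 × 661.0 = 203.98 mGal
Free-air anomaly = 978846.48 − 979177.19 + (203.98) = -126.73 mGal
Bouguer slab correction = 0.04193 × 2.46 × 661.0 = 68.18 mGal
Simple Bouguer anomaly = -126.73 − (68.18) = -194.91 mGal
Complete Bouguer anomaly = -194.91 + 6.01 = -188.90 mGal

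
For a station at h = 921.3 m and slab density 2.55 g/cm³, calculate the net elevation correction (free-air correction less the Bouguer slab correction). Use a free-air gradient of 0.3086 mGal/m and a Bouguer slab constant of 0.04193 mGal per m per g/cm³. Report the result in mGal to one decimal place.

Combined gradient = 0.3086 − 0.04193 × 2.55 = 0.2016785 mGal/m
Combined elevation correction = 0.2016785 × 921.3 = 185.8 mGal

185.8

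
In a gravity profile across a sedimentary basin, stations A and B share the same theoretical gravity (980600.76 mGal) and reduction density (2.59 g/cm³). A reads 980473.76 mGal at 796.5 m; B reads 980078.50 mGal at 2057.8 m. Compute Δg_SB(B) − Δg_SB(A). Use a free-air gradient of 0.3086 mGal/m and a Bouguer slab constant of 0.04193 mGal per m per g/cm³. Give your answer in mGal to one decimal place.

Δg_SB(A) = 980473.76 − 980600.76 + 0.3086×796.5 − 0.04193×2.59×796.5 = 32.30 mGal
Δg_SB(B) = 980078.50 − 980600.76 + 0.3086×2057.8 − 0.04193×2.59×2057.8 = -110.70 mGal
Difference = -110.70 − (32.30) = -143.00 mGal

-143.0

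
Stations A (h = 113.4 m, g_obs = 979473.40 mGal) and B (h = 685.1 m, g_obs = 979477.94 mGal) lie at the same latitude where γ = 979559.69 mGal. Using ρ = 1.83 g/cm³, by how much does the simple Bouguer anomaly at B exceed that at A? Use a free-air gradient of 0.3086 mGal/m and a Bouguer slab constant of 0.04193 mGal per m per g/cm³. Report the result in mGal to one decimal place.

137.1

Δg_SB(A) = 979473.40 − 979559.69 + 0.3086×113.4 − 0.04193×1.83×113.4 = -60.00 mGal
Δg_SB(B) = 979477.94 − 979559.69 + 0.3086×685.1 − 0.04193×1.83×685.1 = 77.10 mGal
Difference = 77.10 − (-60.00) = 137.10 mGal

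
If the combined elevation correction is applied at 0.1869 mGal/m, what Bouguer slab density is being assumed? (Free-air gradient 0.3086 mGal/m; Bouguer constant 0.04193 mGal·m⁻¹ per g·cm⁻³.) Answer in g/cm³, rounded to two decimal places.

0.1869 = 0.3086 − 0.04193 × ρ
ρ = (0.3086 − 0.1869) / 0.04193 = 2.90 g/cm³

2.90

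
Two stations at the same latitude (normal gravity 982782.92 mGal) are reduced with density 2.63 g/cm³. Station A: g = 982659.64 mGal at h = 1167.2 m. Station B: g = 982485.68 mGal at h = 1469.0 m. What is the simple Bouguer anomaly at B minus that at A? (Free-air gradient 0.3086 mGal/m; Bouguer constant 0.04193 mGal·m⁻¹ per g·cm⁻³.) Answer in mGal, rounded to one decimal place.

-114.1

Δg_SB(A) = 982659.64 − 982782.92 + 0.3086×1167.2 − 0.04193×2.63×1167.2 = 108.20 mGal
Δg_SB(B) = 982485.68 − 982782.92 + 0.3086×1469.0 − 0.04193×2.63×1469.0 = -5.90 mGal
Difference = -5.90 − (108.20) = -114.10 mGal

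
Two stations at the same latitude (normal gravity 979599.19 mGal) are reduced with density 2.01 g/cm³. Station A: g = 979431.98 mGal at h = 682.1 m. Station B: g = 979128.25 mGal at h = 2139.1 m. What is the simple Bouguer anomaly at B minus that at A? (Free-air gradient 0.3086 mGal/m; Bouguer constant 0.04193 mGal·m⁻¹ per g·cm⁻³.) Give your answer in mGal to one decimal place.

23.1

Δg_SB(A) = 979431.98 − 979599.19 + 0.3086×682.1 − 0.04193×2.01×682.1 = -14.20 mGal
Δg_SB(B) = 979128.25 − 979599.19 + 0.3086×2139.1 − 0.04193×2.01×2139.1 = 8.90 mGal
Difference = 8.90 − (-14.20) = 23.10 mGal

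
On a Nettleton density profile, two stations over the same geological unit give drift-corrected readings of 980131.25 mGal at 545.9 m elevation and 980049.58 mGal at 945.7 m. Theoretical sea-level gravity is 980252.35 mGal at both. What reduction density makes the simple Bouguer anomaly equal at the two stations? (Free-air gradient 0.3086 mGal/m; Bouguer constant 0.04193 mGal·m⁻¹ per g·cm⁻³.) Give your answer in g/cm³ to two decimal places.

2.49

Δg_obs = 980049.58 − 980131.25 = -81.67 mGal over Δh = 945.7 − 545.9 = 399.8 m
Equal Bouguer anomalies ⇒ Δg_obs + (0.3086 − 0.04193ρ)·Δh = 0
0.3086 − 0.04193ρ = −Δg_obs/Δh = 0.20428
ρ = (0.3086 − 0.20428) / 0.04193 = 2.49 g/cm³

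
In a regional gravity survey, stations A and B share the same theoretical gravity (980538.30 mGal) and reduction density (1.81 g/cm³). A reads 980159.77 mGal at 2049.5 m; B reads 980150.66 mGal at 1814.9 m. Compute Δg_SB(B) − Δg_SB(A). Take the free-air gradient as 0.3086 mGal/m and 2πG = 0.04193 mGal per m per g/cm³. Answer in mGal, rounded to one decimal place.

Δg_SB(A) = 980159.77 − 980538.30 + 0.3086×2049.5 − 0.04193×1.81×2049.5 = 98.40 mGal
Δg_SB(B) = 980150.66 − 980538.30 + 0.3086×1814.9 − 0.04193×1.81×1814.9 = 34.70 mGal
Difference = 34.70 − (98.40) = -63.70 mGal

-63.7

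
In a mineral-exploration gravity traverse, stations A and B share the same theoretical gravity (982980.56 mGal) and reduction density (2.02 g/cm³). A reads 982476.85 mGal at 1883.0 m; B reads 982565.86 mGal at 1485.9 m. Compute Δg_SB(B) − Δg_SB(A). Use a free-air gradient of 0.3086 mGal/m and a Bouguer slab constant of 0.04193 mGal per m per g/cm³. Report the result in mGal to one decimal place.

Δg_SB(A) = 982476.85 − 982980.56 + 0.3086×1883.0 − 0.04193×2.02×1883.0 = -82.10 mGal
Δg_SB(B) = 982565.86 − 982980.56 + 0.3086×1485.9 − 0.04193×2.02×1485.9 = -82.00 mGal
Difference = -82.00 − (-82.10) = 0.10 mGal

0.1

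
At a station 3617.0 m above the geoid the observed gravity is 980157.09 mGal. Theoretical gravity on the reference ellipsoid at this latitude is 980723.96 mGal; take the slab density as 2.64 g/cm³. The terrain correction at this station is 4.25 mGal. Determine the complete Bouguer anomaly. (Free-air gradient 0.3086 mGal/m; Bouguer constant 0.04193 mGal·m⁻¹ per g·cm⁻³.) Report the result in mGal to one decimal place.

Free-air correction = 0.3086 × 3617.0 = 1116.21 mGal
Free-air anomaly = 980157.09 − 980723.96 + (1116.21) = 549.34 mGal
Bouguer slab correction = 0.04193 × 2.64 × 3617.0 = 400.38 mGal
Simple Bouguer anomaly = 549.34 − (400.38) = 148.96 mGal
Complete Bouguer anomaly = 148.96 + 4.25 = 153.21 mGal

153.2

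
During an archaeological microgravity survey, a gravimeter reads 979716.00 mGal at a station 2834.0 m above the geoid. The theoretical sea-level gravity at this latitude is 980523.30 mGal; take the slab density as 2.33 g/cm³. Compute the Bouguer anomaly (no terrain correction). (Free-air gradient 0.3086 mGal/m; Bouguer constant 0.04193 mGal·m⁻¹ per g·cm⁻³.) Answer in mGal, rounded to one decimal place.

-209.6

Free-air correction = 0.3086 × 2834.0 = 874.57 mGal
Free-air anomaly = 979716.00 − 980523.30 + (874.57) = 67.27 mGal
Bouguer slab correction = 0.04193 × 2.33 × 2834.0 = 276.87 mGal
Simple Bouguer anomaly = 67.27 − (276.87) = -209.60 mGal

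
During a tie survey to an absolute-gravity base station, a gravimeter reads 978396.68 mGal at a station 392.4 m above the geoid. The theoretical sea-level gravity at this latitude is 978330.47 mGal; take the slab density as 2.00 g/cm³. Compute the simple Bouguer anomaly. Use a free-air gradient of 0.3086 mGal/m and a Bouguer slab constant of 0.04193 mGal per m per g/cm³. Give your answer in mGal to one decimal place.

154.4

Free-air correction = 0.3086 × 392.4 = 121.09 mGal
Free-air anomaly = 978396.68 − 978330.47 + (121.09) = 187.30 mGal
Bouguer slab correction = 0.04193 × 2.00 × 392.4 = 32.91 mGal
Simple Bouguer anomaly = 187.30 − (32.91) = 154.39 mGal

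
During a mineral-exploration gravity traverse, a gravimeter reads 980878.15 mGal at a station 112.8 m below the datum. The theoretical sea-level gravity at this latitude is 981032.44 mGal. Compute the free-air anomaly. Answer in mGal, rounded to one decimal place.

-189.1

Free-air correction = 0.3086 × -112.8 = -34.81 mGal
Free-air anomaly = 980878.15 − 981032.44 + (-34.81) = -189.10 mGal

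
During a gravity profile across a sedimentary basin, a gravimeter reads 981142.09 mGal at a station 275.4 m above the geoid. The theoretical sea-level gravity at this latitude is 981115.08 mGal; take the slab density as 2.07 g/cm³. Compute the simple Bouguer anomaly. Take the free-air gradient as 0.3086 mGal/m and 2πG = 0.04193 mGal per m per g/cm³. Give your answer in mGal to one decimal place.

88.1

Free-air correction = 0.3086 × 275.4 = 84.99 mGal
Free-air anomaly = 981142.09 − 981115.08 + (84.99) = 112.00 mGal
Bouguer slab correction = 0.04193 × 2.07 × 275.4 = 23.90 mGal
Simple Bouguer anomaly = 112.00 − (23.90) = 88.10 mGal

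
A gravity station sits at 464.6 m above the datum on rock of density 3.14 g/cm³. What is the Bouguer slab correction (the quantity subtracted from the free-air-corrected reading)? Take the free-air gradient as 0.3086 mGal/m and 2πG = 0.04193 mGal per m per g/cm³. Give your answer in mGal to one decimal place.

61.2

Bouguer slab correction = 0.04193 × 3.14 × 464.6 = 61.2 mGal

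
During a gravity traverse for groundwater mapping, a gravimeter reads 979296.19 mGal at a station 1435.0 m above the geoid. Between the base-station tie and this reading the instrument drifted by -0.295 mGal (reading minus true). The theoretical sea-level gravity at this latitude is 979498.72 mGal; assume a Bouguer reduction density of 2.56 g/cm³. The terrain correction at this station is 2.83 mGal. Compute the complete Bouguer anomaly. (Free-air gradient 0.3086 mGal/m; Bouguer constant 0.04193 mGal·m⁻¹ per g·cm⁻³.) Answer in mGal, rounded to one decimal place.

89.4

Drift-corrected reading = 979296.19 − (-0.295) = 979296.485 mGal
Free-air correction = 0.3086 × 1435.0 = 442.84 mGal
Free-air anomaly = 979296.485 − 979498.72 + (442.84) = 240.605 mGal
Bouguer slab correction = 0.04193 × 2.56 × 1435.0 = 154.03 mGal
Simple Bouguer anomaly = 240.605 − (154.03) = 86.575 mGal
Complete Bouguer anomaly = 86.575 + 2.83 = 89.405 mGal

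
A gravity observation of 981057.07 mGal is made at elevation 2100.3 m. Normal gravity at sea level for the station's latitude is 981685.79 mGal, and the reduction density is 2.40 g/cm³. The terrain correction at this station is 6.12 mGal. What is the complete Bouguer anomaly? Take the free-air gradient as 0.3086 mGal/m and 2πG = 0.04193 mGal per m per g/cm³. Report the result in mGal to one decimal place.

Free-air correction = 0.3086 × 2100.3 = 648.15 mGal
Free-air anomaly = 981057.07 − 981685.79 + (648.15) = 19.43 mGal
Bouguer slab correction = 0.04193 × 2.40 × 2100.3 = 211.36 mGal
Simple Bouguer anomaly = 19.43 − (211.36) = -191.93 mGal
Complete Bouguer anomaly = -191.93 + 6.12 = -185.81 mGal

-185.8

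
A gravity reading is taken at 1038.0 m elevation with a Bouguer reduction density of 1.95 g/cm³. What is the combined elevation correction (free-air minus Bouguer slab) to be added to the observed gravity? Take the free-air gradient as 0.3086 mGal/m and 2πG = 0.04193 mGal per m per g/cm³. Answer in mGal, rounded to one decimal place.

Combined gradient = 0.3086 − 0.04193 × 1.95 = 0.2268365 mGal/m
Combined elevation correction = 0.2268365 × 1038.0 = 235.5 mGal

235.5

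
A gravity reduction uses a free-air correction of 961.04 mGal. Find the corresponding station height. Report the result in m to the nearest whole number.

3114

h = 961.04 / 0.3086 = 3114.19 m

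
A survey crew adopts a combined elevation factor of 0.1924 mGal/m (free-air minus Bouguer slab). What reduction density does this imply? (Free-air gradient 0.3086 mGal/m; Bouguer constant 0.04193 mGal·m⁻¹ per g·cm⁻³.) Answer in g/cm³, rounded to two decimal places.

2.77

0.1924 = 0.3086 − 0.04193 × ρ
ρ = (0.3086 − 0.1924) / 0.04193 = 2.77 g/cm³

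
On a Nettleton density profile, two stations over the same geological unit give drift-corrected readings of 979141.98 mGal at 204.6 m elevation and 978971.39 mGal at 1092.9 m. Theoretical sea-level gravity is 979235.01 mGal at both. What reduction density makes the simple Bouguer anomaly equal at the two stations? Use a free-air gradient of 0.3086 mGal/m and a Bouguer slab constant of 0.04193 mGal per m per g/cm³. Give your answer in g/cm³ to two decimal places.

Δg_obs = 978971.39 − 979141.98 = -170.59 mGal over Δh = 1092.9 − 204.6 = 888.3 m
Equal Bouguer anomalies ⇒ Δg_obs + (0.3086 − 0.04193ρ)·Δh = 0
0.3086 − 0.04193ρ = −Δg_obs/Δh = 0.19204
ρ = (0.3086 − 0.19204) / 0.04193 = 2.78 g/cm³

2.78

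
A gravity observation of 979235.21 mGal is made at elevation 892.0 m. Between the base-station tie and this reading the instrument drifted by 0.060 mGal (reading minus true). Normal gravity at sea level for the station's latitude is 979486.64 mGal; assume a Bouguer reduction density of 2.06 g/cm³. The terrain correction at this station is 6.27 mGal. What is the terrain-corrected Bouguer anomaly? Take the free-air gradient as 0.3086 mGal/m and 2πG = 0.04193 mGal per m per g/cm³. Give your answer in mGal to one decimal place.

-47.0

Drift-corrected reading = 979235.21 − (0.060) = 979235.150 mGal
Free-air correction = 0.3086 × 892.0 = 275.27 mGal
Free-air anomaly = 979235.150 − 979486.64 + (275.27) = 23.780 mGal
Bouguer slab correction = 0.04193 × 2.06 × 892.0 = 77.05 mGal
Simple Bouguer anomaly = 23.780 − (77.05) = -53.270 mGal
Complete Bouguer anomaly = -53.270 + 6.27 = -47.000 mGal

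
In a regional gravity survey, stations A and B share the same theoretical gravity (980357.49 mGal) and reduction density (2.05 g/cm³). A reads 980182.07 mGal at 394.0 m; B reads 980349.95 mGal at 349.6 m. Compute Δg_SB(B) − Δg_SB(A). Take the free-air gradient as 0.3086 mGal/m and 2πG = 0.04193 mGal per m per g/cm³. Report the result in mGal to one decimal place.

158.0

Δg_SB(A) = 980182.07 − 980357.49 + 0.3086×394.0 − 0.04193×2.05×394.0 = -87.70 mGal
Δg_SB(B) = 980349.95 − 980357.49 + 0.3086×349.6 − 0.04193×2.05×349.6 = 70.30 mGal
Difference = 70.30 − (-87.70) = 158.00 mGal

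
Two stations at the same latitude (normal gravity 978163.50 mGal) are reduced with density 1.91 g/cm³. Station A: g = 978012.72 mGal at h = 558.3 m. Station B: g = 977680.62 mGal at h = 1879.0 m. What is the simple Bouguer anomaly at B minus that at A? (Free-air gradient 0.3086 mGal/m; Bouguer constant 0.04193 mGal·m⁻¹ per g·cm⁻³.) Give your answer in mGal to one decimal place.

-30.3

Δg_SB(A) = 978012.72 − 978163.50 + 0.3086×558.3 − 0.04193×1.91×558.3 = -23.20 mGal
Δg_SB(B) = 977680.62 − 978163.50 + 0.3086×1879.0 − 0.04193×1.91×1879.0 = -53.50 mGal
Difference = -53.50 − (-23.20) = -30.30 mGal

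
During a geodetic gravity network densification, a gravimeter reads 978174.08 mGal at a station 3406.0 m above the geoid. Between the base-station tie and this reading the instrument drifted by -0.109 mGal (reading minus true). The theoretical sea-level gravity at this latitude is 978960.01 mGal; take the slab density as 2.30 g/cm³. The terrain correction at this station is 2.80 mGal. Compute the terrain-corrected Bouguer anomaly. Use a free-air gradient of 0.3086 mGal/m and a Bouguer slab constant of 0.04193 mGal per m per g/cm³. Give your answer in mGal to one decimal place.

-60.4

Drift-corrected reading = 978174.08 − (-0.109) = 978174.189 mGal
Free-air correction = 0.3086 × 3406.0 = 1051.09 mGal
Free-air anomaly = 978174.189 − 978960.01 + (1051.09) = 265.269 mGal
Bouguer slab correction = 0.04193 × 2.30 × 3406.0 = 328.47 mGal
Simple Bouguer anomaly = 265.269 − (328.47) = -63.201 mGal
Complete Bouguer anomaly = -63.201 + 2.80 = -60.401 mGal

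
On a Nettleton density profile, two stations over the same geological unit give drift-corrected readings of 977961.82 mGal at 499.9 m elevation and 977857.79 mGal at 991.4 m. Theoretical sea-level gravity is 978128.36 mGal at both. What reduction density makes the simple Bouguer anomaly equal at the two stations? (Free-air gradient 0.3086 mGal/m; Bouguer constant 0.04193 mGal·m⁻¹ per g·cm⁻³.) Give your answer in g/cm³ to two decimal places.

2.31

Δg_obs = 977857.79 − 977961.82 = -104.03 mGal over Δh = 991.4 − 499.9 = 491.5 m
Equal Bouguer anomalies ⇒ Δg_obs + (0.3086 − 0.04193ρ)·Δh = 0
0.3086 − 0.04193ρ = −Δg_obs/Δh = 0.21166
ρ = (0.3086 − 0.21166) / 0.04193 = 2.31 g/cm³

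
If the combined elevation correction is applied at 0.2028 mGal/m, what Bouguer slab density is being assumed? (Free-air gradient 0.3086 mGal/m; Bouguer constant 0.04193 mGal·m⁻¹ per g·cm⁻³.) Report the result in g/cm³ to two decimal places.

0.2028 = 0.3086 − 0.04193 × ρ
ρ = (0.3086 − 0.2028) / 0.04193 = 2.52 g/cm³

2.52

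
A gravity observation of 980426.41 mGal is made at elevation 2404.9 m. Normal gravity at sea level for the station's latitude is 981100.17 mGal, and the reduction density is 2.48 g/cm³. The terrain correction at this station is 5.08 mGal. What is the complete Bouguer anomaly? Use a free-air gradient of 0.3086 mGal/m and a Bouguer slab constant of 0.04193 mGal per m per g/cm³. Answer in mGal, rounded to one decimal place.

Free-air correction = 0.3086 × 2404.9 = 742.15 mGal
Free-air anomaly = 980426.41 − 981100.17 + (742.15) = 68.39 mGal
Bouguer slab correction = 0.04193 × 2.48 × 2404.9 = 250.08 mGal
Simple Bouguer anomaly = 68.39 − (250.08) = -181.69 mGal
Complete Bouguer anomaly = -181.69 + 5.08 = -176.61 mGal

-176.6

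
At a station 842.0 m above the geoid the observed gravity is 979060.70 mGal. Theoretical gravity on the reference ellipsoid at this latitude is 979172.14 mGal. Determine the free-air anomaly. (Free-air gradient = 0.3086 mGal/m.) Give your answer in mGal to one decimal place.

Free-air correction = 0.3086 × 842.0 = 259.84 mGal
Free-air anomaly = 979060.70 − 979172.14 + (259.84) = 148.40 mGal

148.4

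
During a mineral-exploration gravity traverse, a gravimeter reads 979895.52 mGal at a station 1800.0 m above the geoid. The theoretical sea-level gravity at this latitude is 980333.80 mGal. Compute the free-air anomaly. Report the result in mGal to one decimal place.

Free-air correction = 0.3086 × 1800.0 = 555.48 mGal
Free-air anomaly = 979895.52 − 980333.80 + (555.48) = 117.20 mGal

117.2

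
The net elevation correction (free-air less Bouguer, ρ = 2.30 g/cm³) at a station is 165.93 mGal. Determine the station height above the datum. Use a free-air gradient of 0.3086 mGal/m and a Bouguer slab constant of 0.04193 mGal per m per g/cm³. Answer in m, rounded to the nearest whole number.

782

Combined gradient = 0.3086 − 0.04193 × 2.30 = 0.2121610 mGal/m
h = 165.93 / 0.2121610 = 782.09 m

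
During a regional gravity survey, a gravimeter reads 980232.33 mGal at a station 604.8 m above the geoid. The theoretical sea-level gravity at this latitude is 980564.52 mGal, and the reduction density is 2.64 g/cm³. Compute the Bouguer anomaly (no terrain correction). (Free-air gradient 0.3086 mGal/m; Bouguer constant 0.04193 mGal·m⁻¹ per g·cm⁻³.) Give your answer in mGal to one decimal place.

Free-air correction = 0.3086 × 604.8 = 186.64 mGal
Free-air anomaly = 980232.33 − 980564.52 + (186.64) = -145.55 mGal
Bouguer slab correction = 0.04193 × 2.64 × 604.8 = 66.95 mGal
Simple Bouguer anomaly = -145.55 − (66.95) = -212.50 mGal

-212.5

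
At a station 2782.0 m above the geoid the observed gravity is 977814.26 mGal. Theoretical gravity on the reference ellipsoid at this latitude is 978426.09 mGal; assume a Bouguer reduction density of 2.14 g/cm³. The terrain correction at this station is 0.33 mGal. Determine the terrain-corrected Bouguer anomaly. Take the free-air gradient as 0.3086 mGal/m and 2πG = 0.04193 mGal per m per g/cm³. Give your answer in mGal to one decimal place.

Free-air correction = 0.3086 × 2782.0 = 858.53 mGal
Free-air anomaly = 977814.26 − 978426.09 + (858.53) = 246.70 mGal
Bouguer slab correction = 0.04193 × 2.14 × 2782.0 = 249.63 mGal
Simple Bouguer anomaly = 246.70 − (249.63) = -2.93 mGal
Complete Bouguer anomaly = -2.93 + 0.33 = -2.60 mGal

-2.6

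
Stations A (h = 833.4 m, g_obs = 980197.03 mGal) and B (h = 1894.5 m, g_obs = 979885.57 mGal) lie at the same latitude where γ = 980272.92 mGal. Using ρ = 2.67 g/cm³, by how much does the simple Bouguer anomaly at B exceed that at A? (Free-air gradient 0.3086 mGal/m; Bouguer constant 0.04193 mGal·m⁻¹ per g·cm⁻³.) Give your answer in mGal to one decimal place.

-102.8

Δg_SB(A) = 980197.03 − 980272.92 + 0.3086×833.4 − 0.04193×2.67×833.4 = 88.00 mGal
Δg_SB(B) = 979885.57 − 980272.92 + 0.3086×1894.5 − 0.04193×2.67×1894.5 = -14.80 mGal
Difference = -14.80 − (88.00) = -102.80 mGal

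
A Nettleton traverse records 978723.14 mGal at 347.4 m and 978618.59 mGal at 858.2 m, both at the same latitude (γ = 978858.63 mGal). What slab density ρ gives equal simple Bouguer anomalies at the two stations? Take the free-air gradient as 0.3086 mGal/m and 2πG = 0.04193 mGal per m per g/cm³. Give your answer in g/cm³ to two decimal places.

Δg_obs = 978618.59 − 978723.14 = -104.55 mGal over Δh = 858.2 − 347.4 = 510.8 m
Equal Bouguer anomalies ⇒ Δg_obs + (0.3086 − 0.04193ρ)·Δh = 0
0.3086 − 0.04193ρ = −Δg_obs/Δh = 0.20468
ρ = (0.3086 − 0.20468) / 0.04193 = 2.48 g/cm³

2.48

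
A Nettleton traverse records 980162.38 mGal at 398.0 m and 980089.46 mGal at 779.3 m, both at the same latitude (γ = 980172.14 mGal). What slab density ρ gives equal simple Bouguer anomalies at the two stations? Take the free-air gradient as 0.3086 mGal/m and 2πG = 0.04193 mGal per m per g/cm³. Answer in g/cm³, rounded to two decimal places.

2.80

Δg_obs = 980089.46 − 980162.38 = -72.92 mGal over Δh = 779.3 − 398.0 = 381.3 m
Equal Bouguer anomalies ⇒ Δg_obs + (0.3086 − 0.04193ρ)·Δh = 0
0.3086 − 0.04193ρ = −Δg_obs/Δh = 0.19124
ρ = (0.3086 − 0.19124) / 0.04193 = 2.80 g/cm³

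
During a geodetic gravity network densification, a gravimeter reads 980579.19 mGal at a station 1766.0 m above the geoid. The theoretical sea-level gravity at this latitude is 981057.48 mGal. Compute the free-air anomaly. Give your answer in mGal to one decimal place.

Free-air correction = 0.3086 × 1766.0 = 544.99 mGal
Free-air anomaly = 980579.19 − 981057.48 + (544.99) = 66.70 mGal

66.7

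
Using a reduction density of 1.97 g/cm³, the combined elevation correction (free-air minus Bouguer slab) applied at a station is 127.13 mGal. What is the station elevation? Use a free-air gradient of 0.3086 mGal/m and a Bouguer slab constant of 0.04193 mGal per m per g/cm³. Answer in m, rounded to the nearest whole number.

563

Combined gradient = 0.3086 − 0.04193 × 1.97 = 0.2259979 mGal/m
h = 127.13 / 0.2259979 = 562.53 m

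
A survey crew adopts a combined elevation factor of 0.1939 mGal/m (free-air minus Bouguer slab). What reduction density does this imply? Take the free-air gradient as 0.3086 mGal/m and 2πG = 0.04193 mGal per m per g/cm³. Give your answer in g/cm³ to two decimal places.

2.74

0.1939 = 0.3086 − 0.04193 × ρ
ρ = (0.3086 − 0.1939) / 0.04193 = 2.74 g/cm³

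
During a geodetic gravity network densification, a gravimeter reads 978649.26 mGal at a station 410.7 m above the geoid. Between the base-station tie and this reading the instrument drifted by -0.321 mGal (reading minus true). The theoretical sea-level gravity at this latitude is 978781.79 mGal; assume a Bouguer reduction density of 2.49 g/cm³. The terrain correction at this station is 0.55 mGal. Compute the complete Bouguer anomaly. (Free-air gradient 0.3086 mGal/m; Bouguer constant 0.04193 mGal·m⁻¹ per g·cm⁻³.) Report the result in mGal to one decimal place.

-47.8

Drift-corrected reading = 978649.26 − (-0.321) = 978649.581 mGal
Free-air correction = 0.3086 × 410.7 = 126.74 mGal
Free-air anomaly = 978649.581 − 978781.79 + (126.74) = -5.469 mGal
Bouguer slab correction = 0.04193 × 2.49 × 410.7 = 42.88 mGal
Simple Bouguer anomaly = -5.469 − (42.88) = -48.349 mGal
Complete Bouguer anomaly = -48.349 + 0.55 = -47.799 mGal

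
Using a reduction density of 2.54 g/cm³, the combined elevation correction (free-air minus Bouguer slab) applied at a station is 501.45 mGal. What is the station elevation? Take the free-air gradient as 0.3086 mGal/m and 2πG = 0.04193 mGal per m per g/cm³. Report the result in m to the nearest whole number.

Combined gradient = 0.3086 − 0.04193 × 2.54 = 0.2020978 mGal/m
h = 501.45 / 0.2020978 = 2481.22 m

2481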